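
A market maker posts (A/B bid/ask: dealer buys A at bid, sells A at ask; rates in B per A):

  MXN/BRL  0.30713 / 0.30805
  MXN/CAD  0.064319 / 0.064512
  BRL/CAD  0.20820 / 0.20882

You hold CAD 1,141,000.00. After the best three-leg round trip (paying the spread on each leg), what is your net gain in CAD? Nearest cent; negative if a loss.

Best loop CAD → BRL → MXN → CAD:
CAD 1,141,000.00 ÷ 0.20882 (buy BRL at ask) = BRL 5,464,036.01
BRL 5,464,036.01 ÷ 0.30805 (buy MXN at ask) = MXN 17,737,497.20
MXN 17,737,497.20 × 0.064319 (sell MXN at bid) = CAD 1,140,858.08

Net result: CAD -141.92 (no profitable arbitrage after spreads)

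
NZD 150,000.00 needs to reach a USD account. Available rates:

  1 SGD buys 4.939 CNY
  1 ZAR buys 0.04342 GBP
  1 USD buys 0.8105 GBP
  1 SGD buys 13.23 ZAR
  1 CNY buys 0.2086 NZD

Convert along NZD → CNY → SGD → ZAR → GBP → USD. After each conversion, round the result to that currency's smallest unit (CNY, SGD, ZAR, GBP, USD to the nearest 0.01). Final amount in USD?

USD 103,189.28

NZD 150,000.00 ÷ 0.2086 = CNY 719,079.58
CNY 719,079.58 ÷ 4.939 = SGD 145,592.14
SGD 145,592.14 × 13.23 = ZAR 1,926,184.01
ZAR 1,926,184.01 × 0.04342 = GBP 83,634.91
GBP 83,634.91 ÷ 0.8105 = USD 103,189.28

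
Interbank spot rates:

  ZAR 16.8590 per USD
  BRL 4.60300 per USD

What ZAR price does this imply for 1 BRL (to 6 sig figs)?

BRL/ZAR = 3.66261

1 BRL ÷ 4.60300 = 0.21725 USD
0.21725 USD × 16.8590 = 3.66261 ZAR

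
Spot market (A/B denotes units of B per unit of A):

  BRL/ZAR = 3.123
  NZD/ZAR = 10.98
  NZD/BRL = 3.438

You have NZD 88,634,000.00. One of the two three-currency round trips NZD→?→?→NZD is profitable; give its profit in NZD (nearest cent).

Profit: NZD 2,007,030.15

Profitable loop is NZD → ZAR → BRL → NZD:
NZD 88,634,000.00 × 10.98 = ZAR 973,201,320.00
ZAR 973,201,320.00 ÷ 3.123 = BRL 311,623,861.67
BRL 311,623,861.67 ÷ 3.438 = NZD 90,641,030.15
Profit = NZD 90,641,030.15 − NZD 88,634,000.00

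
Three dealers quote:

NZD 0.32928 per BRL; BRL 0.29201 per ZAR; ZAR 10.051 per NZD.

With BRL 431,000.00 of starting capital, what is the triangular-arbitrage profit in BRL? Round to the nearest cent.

Profitable loop is BRL → ZAR → NZD → BRL:
BRL 431,000.00 ÷ 0.29201 = ZAR 1,475,976.85
ZAR 1,475,976.85 ÷ 10.051 = NZD 146,848.76
NZD 146,848.76 ÷ 0.32928 = BRL 445,969.26
Profit = BRL 445,969.26 − BRL 431,000.00

Profit: BRL 14,969.26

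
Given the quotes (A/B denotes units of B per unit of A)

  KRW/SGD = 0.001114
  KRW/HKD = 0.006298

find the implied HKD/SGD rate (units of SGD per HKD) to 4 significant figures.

HKD/SGD = 0.1769

1 HKD ÷ 0.006298 = 158.781 KRW
158.781 KRW × 0.001114 = 0.176882 SGD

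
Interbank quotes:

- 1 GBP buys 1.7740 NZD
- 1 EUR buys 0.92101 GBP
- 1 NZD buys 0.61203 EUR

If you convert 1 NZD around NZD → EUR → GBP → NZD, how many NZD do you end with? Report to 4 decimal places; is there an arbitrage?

Around NZD → EUR → GBP → NZD: 1 × 0.61203 × 0.92101 × 1.7740 = 0.999979
Product ≈ 1 (deviation 0.002%, within rounding noise).

1.0000 (no arbitrage)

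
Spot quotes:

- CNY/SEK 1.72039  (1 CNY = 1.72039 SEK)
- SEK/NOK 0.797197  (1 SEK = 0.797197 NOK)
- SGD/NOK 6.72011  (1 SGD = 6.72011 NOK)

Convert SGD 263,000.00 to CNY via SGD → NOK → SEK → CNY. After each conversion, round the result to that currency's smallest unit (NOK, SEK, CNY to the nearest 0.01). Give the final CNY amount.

SGD 263,000.00 × 6.72011 = NOK 1,767,388.93
NOK 1,767,388.93 ÷ 0.797197 = SEK 2,217,003.99
SEK 2,217,003.99 ÷ 1.72039 = CNY 1,288,663.61

CNY 1,288,663.61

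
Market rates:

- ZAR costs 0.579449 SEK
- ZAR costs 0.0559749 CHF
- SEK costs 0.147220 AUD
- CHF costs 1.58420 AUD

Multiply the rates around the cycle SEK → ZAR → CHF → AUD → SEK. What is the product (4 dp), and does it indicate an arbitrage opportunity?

Around SEK → ZAR → CHF → AUD → SEK: 1 ÷ 0.579449 × 0.0559749 × 1.58420 ÷ 0.147220 = 1.039492
Product > 1; profitable direction is SEK → ZAR → CHF → AUD → SEK.

1.0395 (arbitrage exists)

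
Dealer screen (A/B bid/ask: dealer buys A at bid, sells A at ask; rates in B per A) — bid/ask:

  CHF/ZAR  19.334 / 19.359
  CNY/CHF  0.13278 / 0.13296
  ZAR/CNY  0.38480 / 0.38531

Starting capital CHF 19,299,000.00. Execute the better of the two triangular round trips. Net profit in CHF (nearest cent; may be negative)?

Net profit: CHF 160,003.64

Best loop CHF → CNY → ZAR → CHF:
CHF 19,299,000.00 ÷ 0.13296 (buy CNY at ask) = CNY 145,148,916.97
CNY 145,148,916.97 ÷ 0.38531 (buy ZAR at ask) = ZAR 376,706,851.54
ZAR 376,706,851.54 ÷ 19.359 (buy CHF at ask) = CHF 19,459,003.64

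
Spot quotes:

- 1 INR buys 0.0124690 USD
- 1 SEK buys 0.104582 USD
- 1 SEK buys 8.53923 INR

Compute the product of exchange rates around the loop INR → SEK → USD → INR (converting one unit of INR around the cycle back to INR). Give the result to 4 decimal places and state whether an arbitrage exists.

0.9822 (arbitrage exists)

Around INR → SEK → USD → INR: 1 ÷ 8.53923 × 0.104582 ÷ 0.0124690 = 0.982215
Product < 1; profitable direction is INR → USD → SEK → INR.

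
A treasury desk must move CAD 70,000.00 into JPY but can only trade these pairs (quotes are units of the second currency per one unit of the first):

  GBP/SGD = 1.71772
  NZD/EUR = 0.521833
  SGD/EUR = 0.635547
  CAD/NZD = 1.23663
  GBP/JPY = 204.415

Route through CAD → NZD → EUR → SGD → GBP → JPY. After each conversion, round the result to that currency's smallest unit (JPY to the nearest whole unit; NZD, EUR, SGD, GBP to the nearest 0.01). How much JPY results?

CAD 70,000.00 × 1.23663 = NZD 86,564.10
NZD 86,564.10 × 0.521833 = EUR 45,172.00
EUR 45,172.00 ÷ 0.635547 = SGD 71,075.78
SGD 71,075.78 ÷ 1.71772 = GBP 41,377.98
GBP 41,377.98 × 204.415 = JPY 8,458,280

JPY 8,458,280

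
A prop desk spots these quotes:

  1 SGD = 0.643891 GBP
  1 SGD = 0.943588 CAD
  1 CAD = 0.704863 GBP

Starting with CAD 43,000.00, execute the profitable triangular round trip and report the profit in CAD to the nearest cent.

Profitable loop is CAD → GBP → SGD → CAD:
CAD 43,000.00 × 0.704863 = GBP 30,309.11
GBP 30,309.11 ÷ 0.643891 = SGD 47,071.80
SGD 47,071.80 × 0.943588 = CAD 44,416.39
Profit = CAD 44,416.39 − CAD 43,000.00

Profit: CAD 1,416.39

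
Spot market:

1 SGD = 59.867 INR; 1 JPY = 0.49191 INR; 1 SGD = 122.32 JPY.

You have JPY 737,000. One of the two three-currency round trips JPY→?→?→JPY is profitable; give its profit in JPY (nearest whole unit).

Profitable loop is JPY → INR → SGD → JPY:
JPY 737,000 × 0.49191 = INR 362,537.67
INR 362,537.67 ÷ 59.867 = SGD 6,055.72
SGD 6,055.72 × 122.32 = JPY 740,735
Profit = JPY 740,735 − JPY 737,000

Profit: JPY 3,735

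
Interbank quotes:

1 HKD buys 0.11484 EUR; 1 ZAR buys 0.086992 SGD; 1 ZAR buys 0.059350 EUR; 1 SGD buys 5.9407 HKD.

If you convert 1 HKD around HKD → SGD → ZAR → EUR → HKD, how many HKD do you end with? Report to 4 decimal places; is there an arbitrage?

Around HKD → SGD → ZAR → EUR → HKD: 1 ÷ 5.9407 ÷ 0.086992 × 0.059350 ÷ 0.11484 = 1.000024
Product ≈ 1 (deviation 0.002%, within rounding noise).

1.0000 (no arbitrage)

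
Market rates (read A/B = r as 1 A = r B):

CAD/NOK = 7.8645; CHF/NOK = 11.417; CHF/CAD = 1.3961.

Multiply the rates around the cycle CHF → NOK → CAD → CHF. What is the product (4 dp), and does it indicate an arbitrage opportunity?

1.0398 (arbitrage exists)

Around CHF → NOK → CAD → CHF: 1 × 11.417 ÷ 7.8645 ÷ 1.3961 = 1.039835
Product > 1; profitable direction is CHF → NOK → CAD → CHF.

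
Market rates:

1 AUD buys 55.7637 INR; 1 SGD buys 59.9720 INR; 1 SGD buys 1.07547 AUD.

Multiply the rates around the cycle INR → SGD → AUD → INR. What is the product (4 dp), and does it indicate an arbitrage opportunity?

Around INR → SGD → AUD → INR: 1 ÷ 59.9720 × 1.07547 × 55.7637 = 1.000003
Product ≈ 1 (deviation 0.000%, within rounding noise).

1.0000 (no arbitrage)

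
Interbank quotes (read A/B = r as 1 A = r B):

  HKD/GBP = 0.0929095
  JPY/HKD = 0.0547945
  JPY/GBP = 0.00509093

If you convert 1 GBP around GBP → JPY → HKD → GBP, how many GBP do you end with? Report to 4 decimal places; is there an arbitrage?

Around GBP → JPY → HKD → GBP: 1 ÷ 0.00509093 × 0.0547945 × 0.0929095 = 1.000000
Product ≈ 1 (deviation 0.000%, within rounding noise).

1.0000 (no arbitrage)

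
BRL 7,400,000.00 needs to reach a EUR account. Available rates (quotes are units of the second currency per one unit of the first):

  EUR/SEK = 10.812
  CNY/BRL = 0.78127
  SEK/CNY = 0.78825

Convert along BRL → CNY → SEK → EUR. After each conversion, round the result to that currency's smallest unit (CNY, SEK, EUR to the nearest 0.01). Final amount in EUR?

EUR 1,111,374.83

BRL 7,400,000.00 ÷ 0.78127 = CNY 9,471,757.52
CNY 9,471,757.52 ÷ 0.78825 = SEK 12,016,184.61
SEK 12,016,184.61 ÷ 10.812 = EUR 1,111,374.83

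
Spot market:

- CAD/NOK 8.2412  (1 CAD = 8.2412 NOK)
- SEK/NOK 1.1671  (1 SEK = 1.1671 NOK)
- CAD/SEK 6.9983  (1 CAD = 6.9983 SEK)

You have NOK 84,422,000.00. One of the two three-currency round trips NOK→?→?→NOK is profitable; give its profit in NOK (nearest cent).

Profit: NOK 759,535.74

Profitable loop is NOK → SEK → CAD → NOK:
NOK 84,422,000.00 ÷ 1.1671 = SEK 72,334,847.06
SEK 72,334,847.06 ÷ 6.9983 = CAD 10,336,059.77
CAD 10,336,059.77 × 8.2412 = NOK 85,181,535.74
Profit = NOK 85,181,535.74 − NOK 84,422,000.00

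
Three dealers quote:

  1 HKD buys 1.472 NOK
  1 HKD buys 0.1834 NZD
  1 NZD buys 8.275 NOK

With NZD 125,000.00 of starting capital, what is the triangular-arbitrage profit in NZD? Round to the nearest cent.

Profit: NZD 3,875.25

Profitable loop is NZD → NOK → HKD → NZD:
NZD 125,000.00 × 8.275 = NOK 1,034,375.00
NOK 1,034,375.00 ÷ 1.472 = HKD 702,700.41
HKD 702,700.41 × 0.1834 = NZD 128,875.25
Profit = NZD 128,875.25 − NZD 125,000.00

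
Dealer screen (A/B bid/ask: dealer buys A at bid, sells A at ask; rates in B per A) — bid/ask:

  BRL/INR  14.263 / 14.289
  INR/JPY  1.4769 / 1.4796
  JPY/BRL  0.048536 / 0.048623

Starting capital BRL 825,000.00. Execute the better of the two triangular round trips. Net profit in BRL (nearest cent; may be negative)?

Net profit: BRL 18,489.93

Best loop BRL → INR → JPY → BRL:
BRL 825,000.00 × 14.263 (sell BRL at bid) = INR 11,766,975.00
INR 11,766,975.00 × 1.4769 (sell INR at bid) = JPY 17,378,645
JPY 17,378,645 × 0.048536 (sell JPY at bid) = BRL 843,489.93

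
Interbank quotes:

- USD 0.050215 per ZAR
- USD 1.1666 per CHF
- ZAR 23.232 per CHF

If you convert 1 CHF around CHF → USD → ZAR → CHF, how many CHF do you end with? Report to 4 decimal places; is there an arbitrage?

Around CHF → USD → ZAR → CHF: 1 × 1.1666 ÷ 0.050215 ÷ 23.232 = 1.000004
Product ≈ 1 (deviation 0.000%, within rounding noise).

1.0000 (no arbitrage)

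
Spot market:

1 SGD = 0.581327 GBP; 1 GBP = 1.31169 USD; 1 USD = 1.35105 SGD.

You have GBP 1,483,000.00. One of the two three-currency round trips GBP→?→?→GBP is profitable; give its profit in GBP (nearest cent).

Profit: GBP 44,792.15

Profitable loop is GBP → USD → SGD → GBP:
GBP 1,483,000.00 × 1.31169 = USD 1,945,236.27
USD 1,945,236.27 × 1.35105 = SGD 2,628,111.46
SGD 2,628,111.46 × 0.581327 = GBP 1,527,792.15
Profit = GBP 1,527,792.15 − GBP 1,483,000.00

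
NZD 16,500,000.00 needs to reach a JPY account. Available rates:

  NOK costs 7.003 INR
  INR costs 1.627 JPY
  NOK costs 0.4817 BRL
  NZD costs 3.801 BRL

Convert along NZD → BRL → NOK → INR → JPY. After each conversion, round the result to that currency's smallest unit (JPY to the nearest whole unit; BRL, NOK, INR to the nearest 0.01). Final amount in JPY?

JPY 1,483,463,437

NZD 16,500,000.00 × 3.801 = BRL 62,716,500.00
BRL 62,716,500.00 ÷ 0.4817 = NOK 130,198,256.18
NOK 130,198,256.18 × 7.003 = INR 911,778,388.03
INR 911,778,388.03 × 1.627 = JPY 1,483,463,437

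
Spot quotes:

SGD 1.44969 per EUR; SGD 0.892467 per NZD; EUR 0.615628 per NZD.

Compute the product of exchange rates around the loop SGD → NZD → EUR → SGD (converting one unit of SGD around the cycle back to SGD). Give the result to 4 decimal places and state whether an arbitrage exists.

Around SGD → NZD → EUR → SGD: 1 ÷ 0.892467 × 0.615628 × 1.44969 = 1.000003
Product ≈ 1 (deviation 0.000%, within rounding noise).

1.0000 (no arbitrage)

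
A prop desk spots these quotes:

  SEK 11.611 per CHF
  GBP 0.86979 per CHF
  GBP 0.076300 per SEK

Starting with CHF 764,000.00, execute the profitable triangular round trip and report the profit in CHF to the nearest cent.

Profit: CHF 14,167.54

Profitable loop is CHF → SEK → GBP → CHF:
CHF 764,000.00 × 11.611 = SEK 8,870,804.00
SEK 8,870,804.00 × 0.076300 = GBP 676,842.35
GBP 676,842.35 ÷ 0.86979 = CHF 778,167.54
Profit = CHF 778,167.54 − CHF 764,000.00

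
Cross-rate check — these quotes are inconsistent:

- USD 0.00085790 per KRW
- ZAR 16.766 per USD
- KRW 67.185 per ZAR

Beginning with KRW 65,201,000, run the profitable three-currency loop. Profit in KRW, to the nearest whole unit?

Profitable loop is KRW → ZAR → USD → KRW:
KRW 65,201,000 ÷ 67.185 = ZAR 970,469.60
ZAR 970,469.60 ÷ 16.766 = USD 57,883.19
USD 57,883.19 ÷ 0.00085790 = KRW 67,470,792
Profit = KRW 67,470,792 − KRW 65,201,000

Profit: KRW 2,269,792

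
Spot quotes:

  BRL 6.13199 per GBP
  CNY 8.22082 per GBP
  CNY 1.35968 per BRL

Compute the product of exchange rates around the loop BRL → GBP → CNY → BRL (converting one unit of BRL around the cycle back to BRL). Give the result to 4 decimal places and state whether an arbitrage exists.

Around BRL → GBP → CNY → BRL: 1 ÷ 6.13199 × 8.22082 ÷ 1.35968 = 0.986000
Product < 1; profitable direction is BRL → CNY → GBP → BRL.

0.9860 (arbitrage exists)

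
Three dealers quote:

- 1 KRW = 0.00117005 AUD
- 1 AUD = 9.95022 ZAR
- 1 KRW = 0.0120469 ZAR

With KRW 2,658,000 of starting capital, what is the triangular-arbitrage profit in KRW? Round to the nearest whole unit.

Profit: KRW 92,383

Profitable loop is KRW → ZAR → AUD → KRW:
KRW 2,658,000 × 0.0120469 = ZAR 32,020.66
ZAR 32,020.66 ÷ 9.95022 = AUD 3,218.09
AUD 3,218.09 ÷ 0.00117005 = KRW 2,750,383
Profit = KRW 2,750,383 − KRW 2,658,000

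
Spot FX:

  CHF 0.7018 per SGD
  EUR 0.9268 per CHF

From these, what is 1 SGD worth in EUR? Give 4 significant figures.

1 SGD × 0.7018 = 0.7018 CHF
0.7018 CHF × 0.9268 = 0.650428 EUR

SGD/EUR = 0.6504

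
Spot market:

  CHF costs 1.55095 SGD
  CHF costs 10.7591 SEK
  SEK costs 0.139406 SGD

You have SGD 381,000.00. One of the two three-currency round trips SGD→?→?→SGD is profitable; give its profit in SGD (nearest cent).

Profitable loop is SGD → SEK → CHF → SGD:
SGD 381,000.00 ÷ 0.139406 = SEK 2,733,024.40
SEK 2,733,024.40 ÷ 10.7591 = CHF 254,019.80
CHF 254,019.80 × 1.55095 = SGD 393,972.00
Profit = SGD 393,972.00 − SGD 381,000.00

Profit: SGD 12,972.00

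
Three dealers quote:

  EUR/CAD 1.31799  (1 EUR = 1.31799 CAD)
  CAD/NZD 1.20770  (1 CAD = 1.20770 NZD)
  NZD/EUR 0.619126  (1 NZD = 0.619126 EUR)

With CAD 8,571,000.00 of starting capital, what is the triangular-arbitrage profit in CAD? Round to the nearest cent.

Profitable loop is CAD → EUR → NZD → CAD:
CAD 8,571,000.00 ÷ 1.31799 = EUR 6,503,084.24
EUR 6,503,084.24 ÷ 0.619126 = NZD 10,503,652.31
NZD 10,503,652.31 ÷ 1.20770 = CAD 8,697,236.33
Profit = CAD 8,697,236.33 − CAD 8,571,000.00

Profit: CAD 126,236.33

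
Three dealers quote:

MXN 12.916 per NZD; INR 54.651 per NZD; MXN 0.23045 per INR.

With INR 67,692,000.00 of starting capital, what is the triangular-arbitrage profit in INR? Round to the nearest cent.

Profitable loop is INR → NZD → MXN → INR:
INR 67,692,000.00 ÷ 54.651 = NZD 1,238,623.26
NZD 1,238,623.26 × 12.916 = MXN 15,998,058.08
MXN 15,998,058.08 ÷ 0.23045 = INR 69,420,950.65
Profit = INR 69,420,950.65 − INR 67,692,000.00

Profit: INR 1,728,950.65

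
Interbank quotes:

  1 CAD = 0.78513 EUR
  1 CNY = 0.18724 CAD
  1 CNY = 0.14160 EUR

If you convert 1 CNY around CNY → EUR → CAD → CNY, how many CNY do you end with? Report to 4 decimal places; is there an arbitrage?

0.9632 (arbitrage exists)

Around CNY → EUR → CAD → CNY: 1 × 0.14160 ÷ 0.78513 ÷ 0.18724 = 0.963215
Product < 1; profitable direction is CNY → CAD → EUR → CNY.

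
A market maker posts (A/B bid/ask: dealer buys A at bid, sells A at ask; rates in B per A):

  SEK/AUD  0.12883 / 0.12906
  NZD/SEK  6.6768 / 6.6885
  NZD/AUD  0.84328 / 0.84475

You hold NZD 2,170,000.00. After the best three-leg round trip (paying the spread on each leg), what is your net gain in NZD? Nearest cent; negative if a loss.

Net profit: NZD 39,616.52

Best loop NZD → SEK → AUD → NZD:
NZD 2,170,000.00 × 6.6768 (sell NZD at bid) = SEK 14,488,656.00
SEK 14,488,656.00 × 0.12883 (sell SEK at bid) = AUD 1,866,573.55
AUD 1,866,573.55 ÷ 0.84475 (buy NZD at ask) = NZD 2,209,616.52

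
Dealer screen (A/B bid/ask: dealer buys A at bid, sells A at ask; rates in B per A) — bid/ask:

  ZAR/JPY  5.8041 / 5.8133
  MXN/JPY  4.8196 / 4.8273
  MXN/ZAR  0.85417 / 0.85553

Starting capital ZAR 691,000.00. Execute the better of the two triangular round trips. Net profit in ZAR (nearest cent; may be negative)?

Net profit: ZAR 18,664.30

Best loop ZAR → JPY → MXN → ZAR:
ZAR 691,000.00 × 5.8041 (sell ZAR at bid) = JPY 4,010,633
JPY 4,010,633 ÷ 4.8273 (buy MXN at ask) = MXN 830,823.26
MXN 830,823.26 × 0.85417 (sell MXN at bid) = ZAR 709,664.30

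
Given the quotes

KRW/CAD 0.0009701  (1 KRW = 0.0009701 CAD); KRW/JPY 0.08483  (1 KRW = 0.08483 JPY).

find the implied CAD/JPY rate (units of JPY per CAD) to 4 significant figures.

CAD/JPY = 87.44

1 CAD ÷ 0.0009701 = 1030.82 KRW
1030.82 KRW × 0.08483 = 87.4446 JPY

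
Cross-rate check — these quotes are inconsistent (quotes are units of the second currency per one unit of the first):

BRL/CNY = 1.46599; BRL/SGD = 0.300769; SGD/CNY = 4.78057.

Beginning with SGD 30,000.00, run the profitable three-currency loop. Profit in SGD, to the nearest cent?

Profitable loop is SGD → BRL → CNY → SGD:
SGD 30,000.00 ÷ 0.300769 = BRL 99,744.32
BRL 99,744.32 × 1.46599 = CNY 146,224.18
CNY 146,224.18 ÷ 4.78057 = SGD 30,587.18
Profit = SGD 30,587.18 − SGD 30,000.00

Profit: SGD 587.18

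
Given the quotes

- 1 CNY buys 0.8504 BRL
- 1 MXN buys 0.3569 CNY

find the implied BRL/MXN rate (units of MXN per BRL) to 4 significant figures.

BRL/MXN = 3.295

1 BRL ÷ 0.8504 = 1.17592 CNY
1.17592 CNY ÷ 0.3569 = 3.29481 MXN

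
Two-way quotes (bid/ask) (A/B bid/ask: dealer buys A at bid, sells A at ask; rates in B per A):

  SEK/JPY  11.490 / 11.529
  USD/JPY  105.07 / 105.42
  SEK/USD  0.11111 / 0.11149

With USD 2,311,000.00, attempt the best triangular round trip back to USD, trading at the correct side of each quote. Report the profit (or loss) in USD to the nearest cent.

Net profit: USD 29,131.09

Best loop USD → JPY → SEK → USD:
USD 2,311,000.00 × 105.07 (sell USD at bid) = JPY 242,816,770
JPY 242,816,770 ÷ 11.529 (buy SEK at ask) = SEK 21,061,390.41
SEK 21,061,390.41 × 0.11111 (sell SEK at bid) = USD 2,340,131.09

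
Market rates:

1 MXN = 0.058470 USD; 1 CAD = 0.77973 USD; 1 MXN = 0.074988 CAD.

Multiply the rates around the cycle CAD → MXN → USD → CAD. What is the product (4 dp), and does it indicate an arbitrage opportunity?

1.0000 (no arbitrage)

Around CAD → MXN → USD → CAD: 1 ÷ 0.074988 × 0.058470 ÷ 0.77973 = 0.999993
Product ≈ 1 (deviation 0.001%, within rounding noise).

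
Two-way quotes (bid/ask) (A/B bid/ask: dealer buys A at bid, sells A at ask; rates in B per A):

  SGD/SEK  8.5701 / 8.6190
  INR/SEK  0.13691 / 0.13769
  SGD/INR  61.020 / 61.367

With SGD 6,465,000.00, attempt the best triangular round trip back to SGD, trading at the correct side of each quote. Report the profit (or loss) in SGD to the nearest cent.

Net profit: SGD 92,180.31

Best loop SGD → SEK → INR → SGD:
SGD 6,465,000.00 × 8.5701 (sell SGD at bid) = SEK 55,405,696.50
SEK 55,405,696.50 ÷ 0.13769 (buy INR at ask) = INR 402,394,483.99
INR 402,394,483.99 ÷ 61.367 (buy SGD at ask) = SGD 6,557,180.31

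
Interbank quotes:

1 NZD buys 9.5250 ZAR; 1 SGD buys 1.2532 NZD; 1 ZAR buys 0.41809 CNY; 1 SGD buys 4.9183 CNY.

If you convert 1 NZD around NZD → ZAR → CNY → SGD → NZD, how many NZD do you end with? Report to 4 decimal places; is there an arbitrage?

Around NZD → ZAR → CNY → SGD → NZD: 1 × 9.5250 × 0.41809 ÷ 4.9183 × 1.2532 = 1.014706
Product > 1; profitable direction is NZD → ZAR → CNY → SGD → NZD.

1.0147 (arbitrage exists)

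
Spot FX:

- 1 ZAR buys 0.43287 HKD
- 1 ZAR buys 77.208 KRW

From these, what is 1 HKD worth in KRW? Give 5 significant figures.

HKD/KRW = 178.36

1 HKD ÷ 0.43287 = 2.31016 ZAR
2.31016 ZAR × 77.208 = 178.363 KRW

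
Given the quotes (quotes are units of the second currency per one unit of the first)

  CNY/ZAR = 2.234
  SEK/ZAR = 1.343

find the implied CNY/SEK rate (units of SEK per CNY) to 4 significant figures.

CNY/SEK = 1.663

1 CNY × 2.234 = 2.234 ZAR
2.234 ZAR ÷ 1.343 = 1.66344 SEK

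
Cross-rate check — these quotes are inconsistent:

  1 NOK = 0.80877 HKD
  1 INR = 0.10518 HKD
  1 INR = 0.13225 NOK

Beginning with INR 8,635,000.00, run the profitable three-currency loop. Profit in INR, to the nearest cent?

Profitable loop is INR → NOK → HKD → INR:
INR 8,635,000.00 × 0.13225 = NOK 1,141,978.75
NOK 1,141,978.75 × 0.80877 = HKD 923,598.15
HKD 923,598.15 ÷ 0.10518 = INR 8,781,119.54
Profit = INR 8,781,119.54 − INR 8,635,000.00

Profit: INR 146,119.54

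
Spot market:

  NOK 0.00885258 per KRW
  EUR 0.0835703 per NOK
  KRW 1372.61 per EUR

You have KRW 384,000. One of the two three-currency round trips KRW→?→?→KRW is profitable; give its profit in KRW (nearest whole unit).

Profitable loop is KRW → NOK → EUR → KRW:
KRW 384,000 × 0.00885258 = NOK 3,399.39
NOK 3,399.39 × 0.0835703 = EUR 284.09
EUR 284.09 × 1372.61 = KRW 389,942
Profit = KRW 389,942 − KRW 384,000

Profit: KRW 5,942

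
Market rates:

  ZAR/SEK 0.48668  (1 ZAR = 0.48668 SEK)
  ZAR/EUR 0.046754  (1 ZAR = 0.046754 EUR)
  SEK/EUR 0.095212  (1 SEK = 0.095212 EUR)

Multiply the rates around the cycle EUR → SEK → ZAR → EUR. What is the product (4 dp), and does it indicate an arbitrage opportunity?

1.0090 (arbitrage exists)

Around EUR → SEK → ZAR → EUR: 1 ÷ 0.095212 ÷ 0.48668 × 0.046754 = 1.008982
Product > 1; profitable direction is EUR → SEK → ZAR → EUR.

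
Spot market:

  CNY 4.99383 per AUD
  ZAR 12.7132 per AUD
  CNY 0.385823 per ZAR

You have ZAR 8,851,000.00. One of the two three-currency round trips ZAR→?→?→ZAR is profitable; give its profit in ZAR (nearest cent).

Profit: ZAR 160,209.82

Profitable loop is ZAR → AUD → CNY → ZAR:
ZAR 8,851,000.00 ÷ 12.7132 = AUD 696,205.52
AUD 696,205.52 × 4.99383 = CNY 3,476,732.01
CNY 3,476,732.01 ÷ 0.385823 = ZAR 9,011,209.82
Profit = ZAR 9,011,209.82 − ZAR 8,851,000.00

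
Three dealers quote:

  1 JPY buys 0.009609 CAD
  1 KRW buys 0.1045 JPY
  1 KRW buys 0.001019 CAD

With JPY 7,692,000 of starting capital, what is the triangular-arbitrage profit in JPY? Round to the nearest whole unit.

Profitable loop is JPY → KRW → CAD → JPY:
JPY 7,692,000 ÷ 0.1045 = KRW 73,607,656
KRW 73,607,656 × 0.001019 = CAD 75,006.20
CAD 75,006.20 ÷ 0.009609 = JPY 7,805,828
Profit = JPY 7,805,828 − JPY 7,692,000

Profit: JPY 113,828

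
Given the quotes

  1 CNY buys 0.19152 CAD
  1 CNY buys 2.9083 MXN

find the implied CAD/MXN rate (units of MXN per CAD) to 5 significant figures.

1 CAD ÷ 0.19152 = 5.22139 CNY
5.22139 CNY × 2.9083 = 15.1854 MXN

CAD/MXN = 15.185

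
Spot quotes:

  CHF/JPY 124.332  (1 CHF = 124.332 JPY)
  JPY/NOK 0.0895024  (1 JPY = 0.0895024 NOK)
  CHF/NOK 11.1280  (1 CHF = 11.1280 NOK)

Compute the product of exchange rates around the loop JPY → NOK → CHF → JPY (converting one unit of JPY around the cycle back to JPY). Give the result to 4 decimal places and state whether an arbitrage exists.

1.0000 (no arbitrage)

Around JPY → NOK → CHF → JPY: 1 × 0.0895024 ÷ 11.1280 × 124.332 = 1.000001
Product ≈ 1 (deviation 0.000%, within rounding noise).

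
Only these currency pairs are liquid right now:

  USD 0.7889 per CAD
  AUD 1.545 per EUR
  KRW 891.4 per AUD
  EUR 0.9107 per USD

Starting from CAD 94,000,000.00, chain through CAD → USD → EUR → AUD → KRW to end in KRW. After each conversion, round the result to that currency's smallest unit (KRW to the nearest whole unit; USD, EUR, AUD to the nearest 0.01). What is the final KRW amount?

KRW 93,009,275,137

CAD 94,000,000.00 × 0.7889 = USD 74,156,600.00
USD 74,156,600.00 × 0.9107 = EUR 67,534,415.62
EUR 67,534,415.62 × 1.545 = AUD 104,340,672.13
AUD 104,340,672.13 × 891.4 = KRW 93,009,275,137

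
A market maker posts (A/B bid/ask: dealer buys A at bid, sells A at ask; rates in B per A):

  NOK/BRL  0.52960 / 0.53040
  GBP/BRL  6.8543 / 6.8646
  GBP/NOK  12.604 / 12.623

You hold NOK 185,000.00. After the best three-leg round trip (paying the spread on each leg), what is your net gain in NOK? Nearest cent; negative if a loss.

Net profit: NOK 4,395.10

Best loop NOK → GBP → BRL → NOK:
NOK 185,000.00 ÷ 12.623 (buy GBP at ask) = GBP 14,655.79
GBP 14,655.79 × 6.8543 (sell GBP at bid) = BRL 100,455.16
BRL 100,455.16 ÷ 0.53040 (buy NOK at ask) = NOK 189,395.10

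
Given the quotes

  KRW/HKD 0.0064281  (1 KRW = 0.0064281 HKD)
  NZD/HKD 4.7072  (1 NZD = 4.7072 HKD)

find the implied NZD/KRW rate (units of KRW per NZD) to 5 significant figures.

NZD/KRW = 732.28

1 NZD × 4.7072 = 4.7072 HKD
4.7072 HKD ÷ 0.0064281 = 732.285 KRW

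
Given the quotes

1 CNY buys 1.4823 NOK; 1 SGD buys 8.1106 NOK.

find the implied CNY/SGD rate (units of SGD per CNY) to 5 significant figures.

1 CNY × 1.4823 = 1.4823 NOK
1.4823 NOK ÷ 8.1106 = 0.182761 SGD

CNY/SGD = 0.18276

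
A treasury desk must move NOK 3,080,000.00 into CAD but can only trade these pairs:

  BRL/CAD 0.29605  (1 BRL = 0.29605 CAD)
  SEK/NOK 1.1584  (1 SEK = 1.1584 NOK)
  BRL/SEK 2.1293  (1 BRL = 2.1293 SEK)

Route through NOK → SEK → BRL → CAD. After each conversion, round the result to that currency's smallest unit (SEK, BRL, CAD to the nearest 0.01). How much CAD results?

CAD 369,675.25

NOK 3,080,000.00 ÷ 1.1584 = SEK 2,658,839.78
SEK 2,658,839.78 ÷ 2.1293 = BRL 1,248,691.96
BRL 1,248,691.96 × 0.29605 = CAD 369,675.25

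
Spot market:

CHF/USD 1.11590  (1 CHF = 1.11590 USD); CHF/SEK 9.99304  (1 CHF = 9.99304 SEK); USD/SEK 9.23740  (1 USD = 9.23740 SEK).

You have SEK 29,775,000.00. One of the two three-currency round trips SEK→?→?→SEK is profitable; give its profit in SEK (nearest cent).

Profit: SEK 938,490.24

Profitable loop is SEK → CHF → USD → SEK:
SEK 29,775,000.00 ÷ 9.99304 = CHF 2,979,573.78
CHF 2,979,573.78 × 1.11590 = USD 3,324,906.38
USD 3,324,906.38 × 9.23740 = SEK 30,713,490.24
Profit = SEK 30,713,490.24 − SEK 29,775,000.00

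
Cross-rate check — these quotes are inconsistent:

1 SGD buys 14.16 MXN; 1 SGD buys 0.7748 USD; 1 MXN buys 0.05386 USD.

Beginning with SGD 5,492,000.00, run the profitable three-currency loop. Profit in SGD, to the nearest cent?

Profitable loop is SGD → USD → MXN → SGD:
SGD 5,492,000.00 × 0.7748 = USD 4,255,201.60
USD 4,255,201.60 ÷ 0.05386 = MXN 79,004,857.04
MXN 79,004,857.04 ÷ 14.16 = SGD 5,579,439.06
Profit = SGD 5,579,439.06 − SGD 5,492,000.00

Profit: SGD 87,439.06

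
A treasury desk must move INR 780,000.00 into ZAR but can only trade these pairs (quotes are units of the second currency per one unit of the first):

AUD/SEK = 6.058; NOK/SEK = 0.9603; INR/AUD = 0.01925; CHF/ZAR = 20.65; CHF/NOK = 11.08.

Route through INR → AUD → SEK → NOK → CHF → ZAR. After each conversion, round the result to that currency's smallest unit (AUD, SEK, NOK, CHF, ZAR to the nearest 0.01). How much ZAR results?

ZAR 176,533.75

INR 780,000.00 × 0.01925 = AUD 15,015.00
AUD 15,015.00 × 6.058 = SEK 90,960.87
SEK 90,960.87 ÷ 0.9603 = NOK 94,721.31
NOK 94,721.31 ÷ 11.08 = CHF 8,548.85
CHF 8,548.85 × 20.65 = ZAR 176,533.75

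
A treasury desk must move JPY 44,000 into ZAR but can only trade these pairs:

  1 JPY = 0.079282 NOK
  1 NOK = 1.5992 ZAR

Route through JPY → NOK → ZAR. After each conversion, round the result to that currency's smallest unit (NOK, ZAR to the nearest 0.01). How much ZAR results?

ZAR 5,578.67

JPY 44,000 × 0.079282 = NOK 3,488.41
NOK 3,488.41 × 1.5992 = ZAR 5,578.67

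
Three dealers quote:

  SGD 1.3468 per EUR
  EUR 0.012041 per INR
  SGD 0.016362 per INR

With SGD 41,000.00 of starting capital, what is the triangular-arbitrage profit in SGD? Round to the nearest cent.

Profit: SGD 367.05

Profitable loop is SGD → EUR → INR → SGD:
SGD 41,000.00 ÷ 1.3468 = EUR 30,442.53
EUR 30,442.53 ÷ 0.012041 = INR 2,528,239.39
INR 2,528,239.39 × 0.016362 = SGD 41,367.05
Profit = SGD 41,367.05 − SGD 41,000.00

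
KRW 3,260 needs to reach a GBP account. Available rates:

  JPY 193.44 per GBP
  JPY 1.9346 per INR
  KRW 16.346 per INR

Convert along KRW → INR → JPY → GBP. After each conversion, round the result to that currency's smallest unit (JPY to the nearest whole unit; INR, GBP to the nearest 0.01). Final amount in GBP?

GBP 2.00

KRW 3,260 ÷ 16.346 = INR 199.44
INR 199.44 × 1.9346 = JPY 386
JPY 386 ÷ 193.44 = GBP 2.00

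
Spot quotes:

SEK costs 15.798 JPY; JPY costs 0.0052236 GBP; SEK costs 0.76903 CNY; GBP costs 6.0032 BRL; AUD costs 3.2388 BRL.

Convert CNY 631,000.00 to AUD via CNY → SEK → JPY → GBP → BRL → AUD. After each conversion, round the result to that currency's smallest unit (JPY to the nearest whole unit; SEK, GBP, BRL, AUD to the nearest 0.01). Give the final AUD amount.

CNY 631,000.00 ÷ 0.76903 = SEK 820,514.15
SEK 820,514.15 × 15.798 = JPY 12,962,483
JPY 12,962,483 × 0.0052236 = GBP 67,710.83
GBP 67,710.83 × 6.0032 = BRL 406,481.65
BRL 406,481.65 ÷ 3.2388 = AUD 125,503.78

AUD 125,503.78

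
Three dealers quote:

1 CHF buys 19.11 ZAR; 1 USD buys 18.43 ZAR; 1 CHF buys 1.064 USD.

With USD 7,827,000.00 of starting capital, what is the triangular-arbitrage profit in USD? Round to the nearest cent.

Profit: USD 204,591.47

Profitable loop is USD → ZAR → CHF → USD:
USD 7,827,000.00 × 18.43 = ZAR 144,251,610.00
ZAR 144,251,610.00 ÷ 19.11 = CHF 7,548,488.23
CHF 7,548,488.23 × 1.064 = USD 8,031,591.47
Profit = USD 8,031,591.47 − USD 7,827,000.00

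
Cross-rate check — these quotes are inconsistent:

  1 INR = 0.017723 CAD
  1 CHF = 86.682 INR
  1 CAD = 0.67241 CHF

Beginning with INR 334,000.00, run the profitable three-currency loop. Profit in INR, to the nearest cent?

Profit: INR 11,022.00

Profitable loop is INR → CAD → CHF → INR:
INR 334,000.00 × 0.017723 = CAD 5,919.48
CAD 5,919.48 × 0.67241 = CHF 3,980.32
CHF 3,980.32 × 86.682 = INR 345,022.00
Profit = INR 345,022.00 − INR 334,000.00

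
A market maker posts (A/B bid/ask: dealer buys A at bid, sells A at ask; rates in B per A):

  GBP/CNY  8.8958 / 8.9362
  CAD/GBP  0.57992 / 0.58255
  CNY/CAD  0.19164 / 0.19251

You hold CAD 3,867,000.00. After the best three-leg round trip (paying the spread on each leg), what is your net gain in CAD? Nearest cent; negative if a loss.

Best loop CAD → CNY → GBP → CAD:
CAD 3,867,000.00 ÷ 0.19251 (buy CNY at ask) = CNY 20,087,268.19
CNY 20,087,268.19 ÷ 8.9362 (buy GBP at ask) = GBP 2,247,853.47
GBP 2,247,853.47 ÷ 0.58255 (buy CAD at ask) = CAD 3,858,644.70

Net result: CAD -8,355.30 (no profitable arbitrage after spreads)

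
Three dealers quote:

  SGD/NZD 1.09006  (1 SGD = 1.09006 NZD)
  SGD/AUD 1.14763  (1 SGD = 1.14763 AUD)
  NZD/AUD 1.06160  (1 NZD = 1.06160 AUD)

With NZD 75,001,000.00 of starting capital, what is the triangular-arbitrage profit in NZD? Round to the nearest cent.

Profit: NZD 625,930.64

Profitable loop is NZD → AUD → SGD → NZD:
NZD 75,001,000.00 × 1.06160 = AUD 79,621,061.60
AUD 79,621,061.60 ÷ 1.14763 = SGD 69,378,686.16
SGD 69,378,686.16 × 1.09006 = NZD 75,626,930.64
Profit = NZD 75,626,930.64 − NZD 75,001,000.00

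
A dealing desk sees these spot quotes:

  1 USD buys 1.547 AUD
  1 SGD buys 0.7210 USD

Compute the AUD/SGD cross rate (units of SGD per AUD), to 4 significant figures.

1 AUD ÷ 1.547 = 0.646412 USD
0.646412 USD ÷ 0.7210 = 0.89655 SGD

AUD/SGD = 0.8965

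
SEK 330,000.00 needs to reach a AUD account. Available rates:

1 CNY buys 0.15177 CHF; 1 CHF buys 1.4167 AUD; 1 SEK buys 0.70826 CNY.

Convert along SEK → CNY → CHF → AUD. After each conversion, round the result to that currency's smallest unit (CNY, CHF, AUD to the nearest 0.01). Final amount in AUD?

SEK 330,000.00 × 0.70826 = CNY 233,725.80
CNY 233,725.80 × 0.15177 = CHF 35,472.56
CHF 35,472.56 × 1.4167 = AUD 50,253.98

AUD 50,253.98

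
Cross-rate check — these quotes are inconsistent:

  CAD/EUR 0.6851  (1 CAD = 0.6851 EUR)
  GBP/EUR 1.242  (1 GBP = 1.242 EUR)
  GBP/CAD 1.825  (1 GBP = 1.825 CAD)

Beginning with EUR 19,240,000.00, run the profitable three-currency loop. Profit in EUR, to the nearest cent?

Profit: EUR 128,692.67

Profitable loop is EUR → GBP → CAD → EUR:
EUR 19,240,000.00 ÷ 1.242 = GBP 15,491,143.32
GBP 15,491,143.32 × 1.825 = CAD 28,271,336.55
CAD 28,271,336.55 × 0.6851 = EUR 19,368,692.67
Profit = EUR 19,368,692.67 − EUR 19,240,000.00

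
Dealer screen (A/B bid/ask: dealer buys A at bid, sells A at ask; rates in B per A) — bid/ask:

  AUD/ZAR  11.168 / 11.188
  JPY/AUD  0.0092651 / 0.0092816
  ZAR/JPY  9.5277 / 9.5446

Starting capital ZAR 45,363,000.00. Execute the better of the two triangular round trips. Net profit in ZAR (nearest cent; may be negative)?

Net profit: ZAR 405,716.10

Best loop ZAR → AUD → JPY → ZAR:
ZAR 45,363,000.00 ÷ 11.188 (buy AUD at ask) = AUD 4,054,612.08
AUD 4,054,612.08 ÷ 0.0092816 (buy JPY at ask) = JPY 436,844,088
JPY 436,844,088 ÷ 9.5446 (buy ZAR at ask) = ZAR 45,768,716.10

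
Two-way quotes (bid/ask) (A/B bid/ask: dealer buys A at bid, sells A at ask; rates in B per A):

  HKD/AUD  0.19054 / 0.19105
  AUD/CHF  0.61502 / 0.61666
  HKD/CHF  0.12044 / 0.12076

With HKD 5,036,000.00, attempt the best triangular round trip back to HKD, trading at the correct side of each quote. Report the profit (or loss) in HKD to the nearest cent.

Best loop HKD → CHF → AUD → HKD:
HKD 5,036,000.00 × 0.12044 (sell HKD at bid) = CHF 606,535.84
CHF 606,535.84 ÷ 0.61666 (buy AUD at ask) = AUD 983,582.27
AUD 983,582.27 ÷ 0.19105 (buy HKD at ask) = HKD 5,148,297.65

Net profit: HKD 112,297.65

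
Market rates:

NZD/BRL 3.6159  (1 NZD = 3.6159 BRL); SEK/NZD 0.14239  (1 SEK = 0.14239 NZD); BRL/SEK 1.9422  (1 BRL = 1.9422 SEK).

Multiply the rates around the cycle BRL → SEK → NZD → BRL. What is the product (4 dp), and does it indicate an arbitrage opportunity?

Around BRL → SEK → NZD → BRL: 1 × 1.9422 × 0.14239 × 3.6159 = 0.999977
Product ≈ 1 (deviation 0.002%, within rounding noise).

1.0000 (no arbitrage)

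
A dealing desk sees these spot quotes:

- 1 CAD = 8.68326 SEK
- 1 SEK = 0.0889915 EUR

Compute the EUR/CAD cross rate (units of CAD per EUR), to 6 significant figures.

EUR/CAD = 1.29410

1 EUR ÷ 0.0889915 = 11.237 SEK
11.237 SEK ÷ 8.68326 = 1.2941 CAD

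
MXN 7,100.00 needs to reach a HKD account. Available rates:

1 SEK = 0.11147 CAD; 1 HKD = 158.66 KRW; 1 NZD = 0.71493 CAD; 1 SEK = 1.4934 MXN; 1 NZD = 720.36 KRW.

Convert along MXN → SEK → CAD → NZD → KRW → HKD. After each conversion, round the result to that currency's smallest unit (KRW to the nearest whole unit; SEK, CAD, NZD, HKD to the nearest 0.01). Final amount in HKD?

MXN 7,100.00 ÷ 1.4934 = SEK 4,754.25
SEK 4,754.25 × 0.11147 = CAD 529.96
CAD 529.96 ÷ 0.71493 = NZD 741.28
NZD 741.28 × 720.36 = KRW 533,988
KRW 533,988 ÷ 158.66 = HKD 3,365.61

HKD 3,365.61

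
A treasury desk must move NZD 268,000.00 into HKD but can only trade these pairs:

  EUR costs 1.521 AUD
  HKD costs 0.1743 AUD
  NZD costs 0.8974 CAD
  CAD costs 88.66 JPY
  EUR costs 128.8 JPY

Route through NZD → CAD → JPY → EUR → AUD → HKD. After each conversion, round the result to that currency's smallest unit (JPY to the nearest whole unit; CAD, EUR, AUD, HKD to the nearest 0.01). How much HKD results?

HKD 1,444,656.34

NZD 268,000.00 × 0.8974 = CAD 240,503.20
CAD 240,503.20 × 88.66 = JPY 21,323,014
JPY 21,323,014 ÷ 128.8 = EUR 165,551.35
EUR 165,551.35 × 1.521 = AUD 251,803.60
AUD 251,803.60 ÷ 0.1743 = HKD 1,444,656.34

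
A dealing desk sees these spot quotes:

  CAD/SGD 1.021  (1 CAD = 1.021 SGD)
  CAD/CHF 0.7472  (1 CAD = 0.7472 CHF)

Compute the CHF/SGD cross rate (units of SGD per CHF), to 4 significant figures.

CHF/SGD = 1.366

1 CHF ÷ 0.7472 = 1.33833 CAD
1.33833 CAD × 1.021 = 1.36643 SGD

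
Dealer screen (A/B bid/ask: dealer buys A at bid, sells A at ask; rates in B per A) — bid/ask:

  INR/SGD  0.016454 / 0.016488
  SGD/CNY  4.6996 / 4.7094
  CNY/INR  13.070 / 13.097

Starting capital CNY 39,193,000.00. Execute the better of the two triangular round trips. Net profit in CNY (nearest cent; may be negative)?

Net profit: CNY 418,061.72

Best loop CNY → INR → SGD → CNY:
CNY 39,193,000.00 × 13.070 (sell CNY at bid) = INR 512,252,510.00
INR 512,252,510.00 × 0.016454 (sell INR at bid) = SGD 8,428,602.80
SGD 8,428,602.80 × 4.6996 (sell SGD at bid) = CNY 39,611,061.72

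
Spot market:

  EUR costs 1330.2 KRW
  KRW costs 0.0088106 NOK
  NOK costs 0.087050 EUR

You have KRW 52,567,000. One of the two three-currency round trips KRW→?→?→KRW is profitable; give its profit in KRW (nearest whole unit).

Profitable loop is KRW → NOK → EUR → KRW:
KRW 52,567,000 × 0.0088106 = NOK 463,146.81
NOK 463,146.81 × 0.087050 = EUR 40,316.93
EUR 40,316.93 × 1330.2 = KRW 53,629,580
Profit = KRW 53,629,580 − KRW 52,567,000

Profit: KRW 1,062,580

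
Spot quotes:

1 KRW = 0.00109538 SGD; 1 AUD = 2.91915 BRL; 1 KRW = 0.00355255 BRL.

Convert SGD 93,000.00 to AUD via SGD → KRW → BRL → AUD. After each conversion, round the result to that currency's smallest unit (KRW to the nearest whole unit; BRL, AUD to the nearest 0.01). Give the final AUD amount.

SGD 93,000.00 ÷ 0.00109538 = KRW 84,902,043
KRW 84,902,043 × 0.00355255 = BRL 301,618.75
BRL 301,618.75 ÷ 2.91915 = AUD 103,324.17

AUD 103,324.17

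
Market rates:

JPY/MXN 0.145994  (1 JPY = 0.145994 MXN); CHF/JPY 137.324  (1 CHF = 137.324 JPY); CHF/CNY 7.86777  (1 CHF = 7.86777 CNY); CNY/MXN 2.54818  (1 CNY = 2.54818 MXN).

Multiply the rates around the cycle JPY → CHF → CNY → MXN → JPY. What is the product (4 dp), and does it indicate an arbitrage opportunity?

1.0000 (no arbitrage)

Around JPY → CHF → CNY → MXN → JPY: 1 ÷ 137.324 × 7.86777 × 2.54818 ÷ 0.145994 = 1.000001
Product ≈ 1 (deviation 0.000%, within rounding noise).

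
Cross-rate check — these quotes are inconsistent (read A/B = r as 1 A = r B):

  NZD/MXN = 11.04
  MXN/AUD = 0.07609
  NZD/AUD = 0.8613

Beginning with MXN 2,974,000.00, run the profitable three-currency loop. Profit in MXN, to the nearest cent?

Profit: MXN 75,290.17

Profitable loop is MXN → NZD → AUD → MXN:
MXN 2,974,000.00 ÷ 11.04 = NZD 269,384.06
NZD 269,384.06 × 0.8613 = AUD 232,020.49
AUD 232,020.49 ÷ 0.07609 = MXN 3,049,290.17
Profit = MXN 3,049,290.17 − MXN 2,974,000.00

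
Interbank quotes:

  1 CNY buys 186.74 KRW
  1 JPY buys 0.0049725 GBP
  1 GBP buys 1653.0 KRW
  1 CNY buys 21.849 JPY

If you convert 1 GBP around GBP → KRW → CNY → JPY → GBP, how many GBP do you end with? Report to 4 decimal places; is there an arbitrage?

0.9617 (arbitrage exists)

Around GBP → KRW → CNY → JPY → GBP: 1 × 1653.0 ÷ 186.74 × 21.849 × 0.0049725 = 0.961705
Product < 1; profitable direction is GBP → JPY → CNY → KRW → GBP.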